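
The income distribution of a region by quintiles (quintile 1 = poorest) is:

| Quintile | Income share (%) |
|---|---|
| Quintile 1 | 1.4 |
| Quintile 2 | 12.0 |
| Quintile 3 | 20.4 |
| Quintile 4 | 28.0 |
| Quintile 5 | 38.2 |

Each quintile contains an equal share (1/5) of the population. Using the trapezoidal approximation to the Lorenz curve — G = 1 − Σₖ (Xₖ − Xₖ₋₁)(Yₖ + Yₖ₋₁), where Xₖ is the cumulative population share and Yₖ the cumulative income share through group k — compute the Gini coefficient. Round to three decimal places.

0.358

Cumulative income shares Yₖ: 0.0140, 0.1340, 0.3380, 0.6180, 1.0000
Σ (Xₖ−Xₖ₋₁)(Yₖ+Yₖ₋₁) = (1/5)(0.0140+0.0000) + (1/5)(0.1340+0.0140) + (1/5)(0.3380+0.1340) + (1/5)(0.6180+0.3380) + (1/5)(1.0000+0.6180)
  = 0.0028 + 0.0296 + 0.0944 + 0.1912 + 0.3236 = 0.6416
G = 1 − 0.6416 = 0.3584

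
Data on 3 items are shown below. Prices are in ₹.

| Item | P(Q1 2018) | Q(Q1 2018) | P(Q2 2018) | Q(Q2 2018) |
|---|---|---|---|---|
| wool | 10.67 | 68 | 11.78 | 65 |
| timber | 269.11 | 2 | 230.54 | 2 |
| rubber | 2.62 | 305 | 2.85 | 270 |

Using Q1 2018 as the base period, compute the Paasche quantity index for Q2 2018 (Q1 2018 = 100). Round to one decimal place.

93.7

Paasche quantity index uses current-period prices as weights.
ΣP(Q2 2018)·Q(Q2 2018) = 11.78×65 + 230.54×2 + 2.85×270 = 765.7 + 461.08 + 769.5 = 1996.28
ΣP(Q2 2018)·Q(Q1 2018) = 11.78×68 + 230.54×2 + 2.85×305 = 801.04 + 461.08 + 869.25 = 2131.37
Index = 1996.28 / 2131.37 × 100 = 93.6618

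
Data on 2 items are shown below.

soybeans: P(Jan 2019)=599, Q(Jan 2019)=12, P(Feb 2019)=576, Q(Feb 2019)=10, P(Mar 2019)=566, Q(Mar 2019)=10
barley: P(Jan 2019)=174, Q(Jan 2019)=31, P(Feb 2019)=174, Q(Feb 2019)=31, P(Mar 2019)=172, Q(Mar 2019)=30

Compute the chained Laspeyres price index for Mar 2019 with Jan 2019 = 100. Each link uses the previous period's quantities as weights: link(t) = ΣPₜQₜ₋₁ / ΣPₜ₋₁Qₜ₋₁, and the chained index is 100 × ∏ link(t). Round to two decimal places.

Link Jan 2019→Feb 2019:
ΣP(Feb 2019)Q(Jan 2019) = 576×12 + 174×31 = 6912 + 5394 = 12306
ΣP(Jan 2019)Q(Jan 2019) = 599×12 + 174×31 = 7188 + 5394 = 12582
link = 12306/12582 = 0.978064
Link Feb 2019→Mar 2019:
ΣP(Mar 2019)Q(Feb 2019) = 566×10 + 172×31 = 5660 + 5332 = 10992
ΣP(Feb 2019)Q(Feb 2019) = 576×10 + 174×31 = 5760 + 5394 = 11154
link = 10992/11154 = 0.985476
Chained index = 100 × 0.978064 × 0.985476 = 96.3859

96.39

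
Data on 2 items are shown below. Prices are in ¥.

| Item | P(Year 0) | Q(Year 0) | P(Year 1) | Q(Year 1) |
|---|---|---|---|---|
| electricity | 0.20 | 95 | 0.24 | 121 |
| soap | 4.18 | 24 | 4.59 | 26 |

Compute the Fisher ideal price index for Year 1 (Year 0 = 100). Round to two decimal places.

Laspeyres component (base-period weights):
ΣP(Year 1)Q(Year 0) = 0.24×95 + 4.59×24 = 22.8 + 110.16 = 132.96
ΣP(Year 0)Q(Year 0) = 0.20×95 + 4.18×24 = 19 + 100.32 = 119.32
L = 132.96 / 119.32 × 100 = 111.4314
Paasche component (current-period weights):
ΣP(Year 1)Q(Year 1) = 0.24×121 + 4.59×26 = 29.04 + 119.34 = 148.38
ΣP(Year 0)Q(Year 1) = 0.20×121 + 4.18×26 = 24.2 + 108.68 = 132.88
P = 148.38 / 132.88 × 100 = 111.6647
Fisher = √(L × P) = √(111.4314 × 111.6647) = 111.5480

111.55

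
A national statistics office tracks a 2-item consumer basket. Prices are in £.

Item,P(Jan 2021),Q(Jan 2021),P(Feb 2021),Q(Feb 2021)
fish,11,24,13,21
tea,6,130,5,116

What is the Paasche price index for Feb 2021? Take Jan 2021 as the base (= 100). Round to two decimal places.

Paasche price index uses current-period quantities as weights.
ΣP(Feb 2021)·Q(Feb 2021) = 13×21 + 5×116 = 273 + 580 = 853
ΣP(Jan 2021)·Q(Feb 2021) = 11×21 + 6×116 = 231 + 696 = 927
Index = 853 / 927 × 100 = 92.0173

92.02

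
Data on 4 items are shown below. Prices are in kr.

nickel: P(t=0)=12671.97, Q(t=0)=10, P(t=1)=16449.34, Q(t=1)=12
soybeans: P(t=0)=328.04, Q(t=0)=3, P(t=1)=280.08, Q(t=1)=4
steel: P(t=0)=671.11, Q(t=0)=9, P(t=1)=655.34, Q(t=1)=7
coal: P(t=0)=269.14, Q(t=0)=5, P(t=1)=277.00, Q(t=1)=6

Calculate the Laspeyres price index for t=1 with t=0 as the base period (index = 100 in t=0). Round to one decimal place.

127.8

Laspeyres price index uses base-period quantities as weights.
ΣP(t=1)·Q(t=0) = 16449.34×10 + 280.08×3 + 655.34×9 + 277.00×5 = 164493.4 + 840.24 + 5898.06 + 1385 = 172616.7
ΣP(t=0)·Q(t=0) = 12671.97×10 + 328.04×3 + 671.11×9 + 269.14×5 = 126719.7 + 984.12 + 6039.99 + 1345.7 = 135089.51
Index = 172616.7 / 135089.51 × 100 = 127.7795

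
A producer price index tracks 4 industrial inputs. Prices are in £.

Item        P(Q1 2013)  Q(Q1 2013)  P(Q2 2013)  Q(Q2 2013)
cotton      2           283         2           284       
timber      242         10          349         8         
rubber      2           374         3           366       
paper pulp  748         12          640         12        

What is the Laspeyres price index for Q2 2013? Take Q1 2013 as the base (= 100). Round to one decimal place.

Laspeyres price index uses base-period quantities as weights.
ΣP(Q2 2013)·Q(Q1 2013) = 2×283 + 349×10 + 3×374 + 640×12 = 566 + 3490 + 1122 + 7680 = 12858
ΣP(Q1 2013)·Q(Q1 2013) = 2×283 + 242×10 + 2×374 + 748×12 = 566 + 2420 + 748 + 8976 = 12710
Index = 12858 / 12710 × 100 = 101.1644

101.2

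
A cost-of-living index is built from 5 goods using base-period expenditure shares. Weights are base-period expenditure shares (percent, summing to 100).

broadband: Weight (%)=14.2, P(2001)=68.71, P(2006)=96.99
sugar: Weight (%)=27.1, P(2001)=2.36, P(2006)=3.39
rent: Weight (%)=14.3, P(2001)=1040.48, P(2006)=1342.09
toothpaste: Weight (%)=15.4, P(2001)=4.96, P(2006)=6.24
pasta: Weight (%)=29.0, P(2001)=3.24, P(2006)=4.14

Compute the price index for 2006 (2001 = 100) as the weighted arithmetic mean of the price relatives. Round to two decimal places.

broadband: 14.2 × (96.99/68.71) = 14.2 × 1.411585 = 20.0445
sugar: 27.1 × (3.39/2.36) = 27.1 × 1.436441 = 38.9275
rent: 14.3 × (1342.09/1040.48) = 14.3 × 1.289876 = 18.4452
toothpaste: 15.4 × (6.24/4.96) = 15.4 × 1.258065 = 19.3742
pasta: 29.0 × (4.14/3.24) = 29.0 × 1.277778 = 37.0556
Index = Σ wᵢ·(p₁ᵢ/p₀ᵢ) = 20.0445 + 38.9275 + 18.4452 + 19.3742 + 37.0556 = 133.8470

133.85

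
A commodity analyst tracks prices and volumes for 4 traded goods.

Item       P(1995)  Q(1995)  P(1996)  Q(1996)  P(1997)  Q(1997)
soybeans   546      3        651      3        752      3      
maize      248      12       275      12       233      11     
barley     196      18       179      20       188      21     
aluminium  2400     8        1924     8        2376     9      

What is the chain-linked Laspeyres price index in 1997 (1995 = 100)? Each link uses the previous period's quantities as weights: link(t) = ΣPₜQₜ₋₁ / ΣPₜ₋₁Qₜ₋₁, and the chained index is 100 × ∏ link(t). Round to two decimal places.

Link 1995→1996:
ΣP(1996)Q(1995) = 651×3 + 275×12 + 179×18 + 1924×8 = 1953 + 3300 + 3222 + 15392 = 23867
ΣP(1995)Q(1995) = 546×3 + 248×12 + 196×18 + 2400×8 = 1638 + 2976 + 3528 + 19200 = 27342
link = 23867/27342 = 0.872906
Link 1996→1997:
ΣP(1997)Q(1996) = 752×3 + 233×12 + 188×20 + 2376×8 = 2256 + 2796 + 3760 + 19008 = 27820
ΣP(1996)Q(1996) = 651×3 + 275×12 + 179×20 + 1924×8 = 1953 + 3300 + 3580 + 15392 = 24225
link = 27820/24225 = 1.148400
Chained index = 100 × 0.872906 × 1.148400 = 100.2446

100.24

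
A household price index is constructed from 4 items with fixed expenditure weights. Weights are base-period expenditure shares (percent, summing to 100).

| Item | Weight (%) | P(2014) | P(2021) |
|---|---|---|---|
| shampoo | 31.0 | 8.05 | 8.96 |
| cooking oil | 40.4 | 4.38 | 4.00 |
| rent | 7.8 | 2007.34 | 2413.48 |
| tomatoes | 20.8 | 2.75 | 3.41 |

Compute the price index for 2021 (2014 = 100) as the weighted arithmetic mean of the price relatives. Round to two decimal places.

106.57

shampoo: 31.0 × (8.96/8.05) = 31.0 × 1.113043 = 34.5043
cooking oil: 40.4 × (4.00/4.38) = 40.4 × 0.913242 = 36.8950
rent: 7.8 × (2413.48/2007.34) = 7.8 × 1.202327 = 9.3782
tomatoes: 20.8 × (3.41/2.75) = 20.8 × 1.240000 = 25.7920
Index = Σ wᵢ·(p₁ᵢ/p₀ᵢ) = 34.5043 + 36.8950 + 9.3782 + 25.7920 = 106.5695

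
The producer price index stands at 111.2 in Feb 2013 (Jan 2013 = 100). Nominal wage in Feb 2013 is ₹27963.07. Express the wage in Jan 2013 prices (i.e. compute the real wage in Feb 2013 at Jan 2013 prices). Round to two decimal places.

25146.65

Real = Nominal ÷ (Index/100) = 27963.07 ÷ (111.2/100)
     = 27963.07 ÷ 1.112 = 25146.6457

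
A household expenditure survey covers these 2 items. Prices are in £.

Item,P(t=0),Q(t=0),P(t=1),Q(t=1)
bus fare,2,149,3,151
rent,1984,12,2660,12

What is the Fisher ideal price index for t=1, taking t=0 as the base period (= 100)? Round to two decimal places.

Laspeyres component (base-period weights):
ΣP(t=1)Q(t=0) = 3×149 + 2660×12 = 447 + 31920 = 32367
ΣP(t=0)Q(t=0) = 2×149 + 1984×12 = 298 + 23808 = 24106
L = 32367 / 24106 × 100 = 134.2695
Paasche component (current-period weights):
ΣP(t=1)Q(t=1) = 3×151 + 2660×12 = 453 + 31920 = 32373
ΣP(t=0)Q(t=1) = 2×151 + 1984×12 = 302 + 23808 = 24110
P = 32373 / 24110 × 100 = 134.2721
Fisher = √(L × P) = √(134.2695 × 134.2721) = 134.2708

134.27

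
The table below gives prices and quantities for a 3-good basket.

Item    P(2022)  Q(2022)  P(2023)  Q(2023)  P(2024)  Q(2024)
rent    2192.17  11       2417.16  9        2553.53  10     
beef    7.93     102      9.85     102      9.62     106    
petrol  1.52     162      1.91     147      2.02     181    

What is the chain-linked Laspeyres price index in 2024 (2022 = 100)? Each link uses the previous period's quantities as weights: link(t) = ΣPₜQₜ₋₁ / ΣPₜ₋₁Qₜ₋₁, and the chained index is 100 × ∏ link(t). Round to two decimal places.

116.73

Link 2022→2023:
ΣP(2023)Q(2022) = 2417.16×11 + 9.85×102 + 1.91×162 = 26588.76 + 1004.7 + 309.42 = 27902.88
ΣP(2022)Q(2022) = 2192.17×11 + 7.93×102 + 1.52×162 = 24113.87 + 808.86 + 246.24 = 25168.97
link = 27902.88/25168.97 = 1.108622
Link 2023→2024:
ΣP(2024)Q(2023) = 2553.53×9 + 9.62×102 + 2.02×147 = 22981.77 + 981.24 + 296.94 = 24259.95
ΣP(2023)Q(2023) = 2417.16×9 + 9.85×102 + 1.91×147 = 21754.44 + 1004.7 + 280.77 = 23039.91
link = 24259.95/23039.91 = 1.052953
Chained index = 100 × 1.108622 × 1.052953 = 116.7327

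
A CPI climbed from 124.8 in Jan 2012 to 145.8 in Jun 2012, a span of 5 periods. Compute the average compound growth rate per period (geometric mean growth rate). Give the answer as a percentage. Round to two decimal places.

Growth factor = (145.8/124.8)^(1/5) = (1.168269)^(1/5) = 1.031593
Growth rate = 1.031593 − 1 = 0.031593 = 3.1593%

3.16%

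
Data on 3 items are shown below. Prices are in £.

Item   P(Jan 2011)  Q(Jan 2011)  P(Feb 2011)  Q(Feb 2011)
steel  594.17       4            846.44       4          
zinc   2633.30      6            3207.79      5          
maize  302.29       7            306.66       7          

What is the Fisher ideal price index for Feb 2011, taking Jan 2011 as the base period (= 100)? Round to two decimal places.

Laspeyres component (base-period weights):
ΣP(Feb 2011)Q(Jan 2011) = 846.44×4 + 3207.79×6 + 306.66×7 = 3385.76 + 19246.74 + 2146.62 = 24779.12
ΣP(Jan 2011)Q(Jan 2011) = 594.17×4 + 2633.30×6 + 302.29×7 = 2376.68 + 15799.8 + 2116.03 = 20292.51
L = 24779.12 / 20292.51 × 100 = 122.1097
Paasche component (current-period weights):
ΣP(Feb 2011)Q(Feb 2011) = 846.44×4 + 3207.79×5 + 306.66×7 = 3385.76 + 16038.95 + 2146.62 = 21571.33
ΣP(Jan 2011)Q(Feb 2011) = 594.17×4 + 2633.30×5 + 302.29×7 = 2376.68 + 13166.5 + 2116.03 = 17659.21
P = 21571.33 / 17659.21 × 100 = 122.1534
Fisher = √(L × P) = √(122.1097 × 122.1534) = 122.1316

122.13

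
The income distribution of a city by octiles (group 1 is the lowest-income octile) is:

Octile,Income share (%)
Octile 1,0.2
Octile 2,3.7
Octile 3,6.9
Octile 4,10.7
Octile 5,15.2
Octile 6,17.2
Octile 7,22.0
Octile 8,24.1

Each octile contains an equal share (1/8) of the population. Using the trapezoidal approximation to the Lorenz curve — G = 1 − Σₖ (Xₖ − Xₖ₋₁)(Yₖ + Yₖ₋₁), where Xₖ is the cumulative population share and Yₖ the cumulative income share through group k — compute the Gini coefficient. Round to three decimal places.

Cumulative income shares Yₖ: 0.0020, 0.0390, 0.1080, 0.2150, 0.3670, 0.5390, 0.7590, 1.0000
Σ (Xₖ−Xₖ₋₁)(Yₖ+Yₖ₋₁) = (1/8)(0.0020+0.0000) + (1/8)(0.0390+0.0020) + (1/8)(0.1080+0.0390) + (1/8)(0.2150+0.1080) + (1/8)(0.3670+0.2150) + (1/8)(0.5390+0.3670) + (1/8)(0.7590+0.5390) + (1/8)(1.0000+0.7590)
  = 0.0003 + 0.0051 + 0.0184 + 0.0404 + 0.0728 + 0.1132 + 0.1622 + 0.2199 = 0.6322
G = 1 − 0.6322 = 0.3678

0.368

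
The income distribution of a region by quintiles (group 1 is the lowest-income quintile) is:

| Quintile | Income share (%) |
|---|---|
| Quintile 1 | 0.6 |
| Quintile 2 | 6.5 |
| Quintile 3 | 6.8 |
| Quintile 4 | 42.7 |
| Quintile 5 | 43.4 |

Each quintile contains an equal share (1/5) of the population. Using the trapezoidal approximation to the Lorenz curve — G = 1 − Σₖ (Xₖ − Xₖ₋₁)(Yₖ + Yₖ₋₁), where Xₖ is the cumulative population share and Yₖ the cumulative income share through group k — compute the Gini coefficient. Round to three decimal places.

Cumulative income shares Yₖ: 0.0060, 0.0710, 0.1390, 0.5660, 1.0000
Σ (Xₖ−Xₖ₋₁)(Yₖ+Yₖ₋₁) = (1/5)(0.0060+0.0000) + (1/5)(0.0710+0.0060) + (1/5)(0.1390+0.0710) + (1/5)(0.5660+0.1390) + (1/5)(1.0000+0.5660)
  = 0.0012 + 0.0154 + 0.0420 + 0.1410 + 0.3132 = 0.5128
G = 1 − 0.5128 = 0.4872

0.487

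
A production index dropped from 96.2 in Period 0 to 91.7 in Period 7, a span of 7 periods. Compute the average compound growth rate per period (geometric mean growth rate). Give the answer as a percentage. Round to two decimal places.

Growth factor = (91.7/96.2)^(1/7) = (0.953222)^(1/7) = 0.993180
Growth rate = 0.993180 − 1 = -0.006820 = -0.6820%

-0.68%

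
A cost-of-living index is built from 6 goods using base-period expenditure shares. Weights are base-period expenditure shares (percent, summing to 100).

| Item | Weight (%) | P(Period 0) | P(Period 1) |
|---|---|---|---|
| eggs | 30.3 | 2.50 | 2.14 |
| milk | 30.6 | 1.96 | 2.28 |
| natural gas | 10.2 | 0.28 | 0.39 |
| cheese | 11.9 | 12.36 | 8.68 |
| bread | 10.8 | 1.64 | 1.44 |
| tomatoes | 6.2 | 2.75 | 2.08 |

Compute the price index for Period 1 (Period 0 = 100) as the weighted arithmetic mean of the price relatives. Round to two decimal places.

eggs: 30.3 × (2.14/2.50) = 30.3 × 0.856000 = 25.9368
milk: 30.6 × (2.28/1.96) = 30.6 × 1.163265 = 35.5959
natural gas: 10.2 × (0.39/0.28) = 10.2 × 1.392857 = 14.2071
cheese: 11.9 × (8.68/12.36) = 11.9 × 0.702265 = 8.3570
bread: 10.8 × (1.44/1.64) = 10.8 × 0.878049 = 9.4829
tomatoes: 6.2 × (2.08/2.75) = 6.2 × 0.756364 = 4.6895
Index = Σ wᵢ·(p₁ᵢ/p₀ᵢ) = 25.9368 + 35.5959 + 14.2071 + 8.3570 + 9.4829 + 4.6895 = 98.2692

98.27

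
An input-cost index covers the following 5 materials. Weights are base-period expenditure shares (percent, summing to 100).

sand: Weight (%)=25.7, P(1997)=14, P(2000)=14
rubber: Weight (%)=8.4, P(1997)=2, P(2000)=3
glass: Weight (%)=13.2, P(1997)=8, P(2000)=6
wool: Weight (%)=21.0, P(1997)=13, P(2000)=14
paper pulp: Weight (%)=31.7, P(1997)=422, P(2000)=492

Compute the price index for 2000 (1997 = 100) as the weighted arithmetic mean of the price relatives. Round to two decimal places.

sand: 25.7 × (14/14) = 25.7 × 1.000000 = 25.7000
rubber: 8.4 × (3/2) = 8.4 × 1.500000 = 12.6000
glass: 13.2 × (6/8) = 13.2 × 0.750000 = 9.9000
wool: 21.0 × (14/13) = 21.0 × 1.076923 = 22.6154
paper pulp: 31.7 × (492/422) = 31.7 × 1.165877 = 36.9583
Index = Σ wᵢ·(p₁ᵢ/p₀ᵢ) = 25.7000 + 12.6000 + 9.9000 + 22.6154 + 36.9583 = 107.7737

107.77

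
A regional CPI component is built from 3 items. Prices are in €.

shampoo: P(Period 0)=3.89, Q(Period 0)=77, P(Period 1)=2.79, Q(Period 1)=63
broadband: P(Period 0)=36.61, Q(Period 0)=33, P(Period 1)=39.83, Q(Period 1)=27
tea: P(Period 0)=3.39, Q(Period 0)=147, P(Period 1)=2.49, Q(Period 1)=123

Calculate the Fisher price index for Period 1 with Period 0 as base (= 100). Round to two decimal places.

94.42

Laspeyres component (base-period weights):
ΣP(Period 1)Q(Period 0) = 2.79×77 + 39.83×33 + 2.49×147 = 214.83 + 1314.39 + 366.03 = 1895.25
ΣP(Period 0)Q(Period 0) = 3.89×77 + 36.61×33 + 3.39×147 = 299.53 + 1208.13 + 498.33 = 2005.99
L = 1895.25 / 2005.99 × 100 = 94.4795
Paasche component (current-period weights):
ΣP(Period 1)Q(Period 1) = 2.79×63 + 39.83×27 + 2.49×123 = 175.77 + 1075.41 + 306.27 = 1557.45
ΣP(Period 0)Q(Period 1) = 3.89×63 + 36.61×27 + 3.39×123 = 245.07 + 988.47 + 416.97 = 1650.51
P = 1557.45 / 1650.51 × 100 = 94.3617
Fisher = √(L × P) = √(94.4795 × 94.3617) = 94.4206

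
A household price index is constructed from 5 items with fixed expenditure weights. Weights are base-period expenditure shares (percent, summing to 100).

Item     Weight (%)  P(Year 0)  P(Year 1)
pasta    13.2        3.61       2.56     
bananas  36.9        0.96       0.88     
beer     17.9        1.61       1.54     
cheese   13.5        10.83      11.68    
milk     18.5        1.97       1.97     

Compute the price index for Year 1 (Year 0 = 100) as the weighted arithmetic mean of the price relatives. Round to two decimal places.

93.37

pasta: 13.2 × (2.56/3.61) = 13.2 × 0.709141 = 9.3607
bananas: 36.9 × (0.88/0.96) = 36.9 × 0.916667 = 33.8250
beer: 17.9 × (1.54/1.61) = 17.9 × 0.956522 = 17.1217
cheese: 13.5 × (11.68/10.83) = 13.5 × 1.078486 = 14.5596
milk: 18.5 × (1.97/1.97) = 18.5 × 1.000000 = 18.5000
Index = Σ wᵢ·(p₁ᵢ/p₀ᵢ) = 9.3607 + 33.8250 + 17.1217 + 14.5596 + 18.5000 = 93.3670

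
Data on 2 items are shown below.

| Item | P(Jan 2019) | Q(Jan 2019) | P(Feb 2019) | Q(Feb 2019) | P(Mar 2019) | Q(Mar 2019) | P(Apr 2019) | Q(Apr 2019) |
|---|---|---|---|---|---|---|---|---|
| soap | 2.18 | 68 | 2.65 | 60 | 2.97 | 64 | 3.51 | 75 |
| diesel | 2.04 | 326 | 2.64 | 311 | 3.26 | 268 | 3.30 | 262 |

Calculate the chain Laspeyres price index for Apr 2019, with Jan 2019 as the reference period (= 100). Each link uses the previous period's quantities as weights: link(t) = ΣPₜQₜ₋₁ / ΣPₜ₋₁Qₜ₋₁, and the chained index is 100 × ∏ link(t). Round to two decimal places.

162.29

Link Jan 2019→Feb 2019:
ΣP(Feb 2019)Q(Jan 2019) = 2.65×68 + 2.64×326 = 180.2 + 860.64 = 1040.84
ΣP(Jan 2019)Q(Jan 2019) = 2.18×68 + 2.04×326 = 148.24 + 665.04 = 813.28
link = 1040.84/813.28 = 1.279805
Link Feb 2019→Mar 2019:
ΣP(Mar 2019)Q(Feb 2019) = 2.97×60 + 3.26×311 = 178.2 + 1013.86 = 1192.06
ΣP(Feb 2019)Q(Feb 2019) = 2.65×60 + 2.64×311 = 159 + 821.04 = 980.04
link = 1192.06/980.04 = 1.216338
Link Mar 2019→Apr 2019:
ΣP(Apr 2019)Q(Mar 2019) = 3.51×64 + 3.30×268 = 224.64 + 884.4 = 1109.04
ΣP(Mar 2019)Q(Mar 2019) = 2.97×64 + 3.26×268 = 190.08 + 873.68 = 1063.76
link = 1109.04/1063.76 = 1.042566
Chained index = 100 × 1.279805 × 1.216338 × 1.042566 = 162.2937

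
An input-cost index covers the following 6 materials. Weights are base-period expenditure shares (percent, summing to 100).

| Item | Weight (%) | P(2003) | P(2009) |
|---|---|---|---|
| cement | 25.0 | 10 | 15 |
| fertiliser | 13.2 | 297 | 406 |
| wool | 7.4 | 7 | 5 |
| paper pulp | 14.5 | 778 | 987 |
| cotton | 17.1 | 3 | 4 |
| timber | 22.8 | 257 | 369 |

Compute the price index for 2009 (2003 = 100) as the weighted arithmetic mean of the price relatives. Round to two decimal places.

cement: 25.0 × (15/10) = 25.0 × 1.500000 = 37.5000
fertiliser: 13.2 × (406/297) = 13.2 × 1.367003 = 18.0444
wool: 7.4 × (5/7) = 7.4 × 0.714286 = 5.2857
paper pulp: 14.5 × (987/778) = 14.5 × 1.268638 = 18.3952
cotton: 17.1 × (4/3) = 17.1 × 1.333333 = 22.8000
timber: 22.8 × (369/257) = 22.8 × 1.435798 = 32.7362
Index = Σ wᵢ·(p₁ᵢ/p₀ᵢ) = 37.5000 + 18.0444 + 5.2857 + 18.3952 + 22.8000 + 32.7362 = 134.7616

134.76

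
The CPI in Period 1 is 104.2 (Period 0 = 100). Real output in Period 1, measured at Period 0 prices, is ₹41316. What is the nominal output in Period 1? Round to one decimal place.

Nominal = Real × (Index/100) = 41316 × (104.2/100)
        = 41316 × 1.042 = 43051.2720

43051.3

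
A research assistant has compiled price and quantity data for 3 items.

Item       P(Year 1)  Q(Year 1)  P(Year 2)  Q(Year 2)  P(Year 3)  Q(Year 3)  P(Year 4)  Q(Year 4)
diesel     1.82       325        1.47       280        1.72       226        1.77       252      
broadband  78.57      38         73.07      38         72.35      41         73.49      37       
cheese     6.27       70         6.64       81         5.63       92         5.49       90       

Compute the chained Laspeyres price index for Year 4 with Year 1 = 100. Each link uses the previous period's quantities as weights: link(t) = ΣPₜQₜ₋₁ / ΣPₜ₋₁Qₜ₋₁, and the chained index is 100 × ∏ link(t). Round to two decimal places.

Link Year 1→Year 2:
ΣP(Year 2)Q(Year 1) = 1.47×325 + 73.07×38 + 6.64×70 = 477.75 + 2776.66 + 464.8 = 3719.21
ΣP(Year 1)Q(Year 1) = 1.82×325 + 78.57×38 + 6.27×70 = 591.5 + 2985.66 + 438.9 = 4016.06
link = 3719.21/4016.06 = 0.926084
Link Year 2→Year 3:
ΣP(Year 3)Q(Year 2) = 1.72×280 + 72.35×38 + 5.63×81 = 481.6 + 2749.3 + 456.03 = 3686.93
ΣP(Year 2)Q(Year 2) = 1.47×280 + 73.07×38 + 6.64×81 = 411.6 + 2776.66 + 537.84 = 3726.1
link = 3686.93/3726.1 = 0.989488
Link Year 3→Year 4:
ΣP(Year 4)Q(Year 3) = 1.77×226 + 73.49×41 + 5.49×92 = 400.02 + 3013.09 + 505.08 = 3918.19
ΣP(Year 3)Q(Year 3) = 1.72×226 + 72.35×41 + 5.63×92 = 388.72 + 2966.35 + 517.96 = 3873.03
link = 3918.19/3873.03 = 1.011660
Chained index = 100 × 0.926084 × 0.989488 × 1.011660 = 92.7034

92.70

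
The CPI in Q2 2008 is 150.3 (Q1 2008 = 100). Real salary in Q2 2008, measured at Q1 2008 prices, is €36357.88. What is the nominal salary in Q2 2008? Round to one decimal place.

Nominal = Real × (Index/100) = 36357.88 × (150.3/100)
        = 36357.88 × 1.503 = 54645.8936

54645.9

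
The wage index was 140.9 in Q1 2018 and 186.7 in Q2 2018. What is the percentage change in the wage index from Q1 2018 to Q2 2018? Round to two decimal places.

32.51%

Change = (186.7 − 140.9) / 140.9 × 100
       = 45.8 / 140.9 × 100 = 32.5053%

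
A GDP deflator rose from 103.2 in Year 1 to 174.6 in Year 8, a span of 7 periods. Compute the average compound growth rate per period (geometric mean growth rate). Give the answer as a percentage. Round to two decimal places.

Growth factor = (174.6/103.2)^(1/7) = (1.691860)^(1/7) = 1.078012
Growth rate = 1.078012 − 1 = 0.078012 = 7.8012%

7.80%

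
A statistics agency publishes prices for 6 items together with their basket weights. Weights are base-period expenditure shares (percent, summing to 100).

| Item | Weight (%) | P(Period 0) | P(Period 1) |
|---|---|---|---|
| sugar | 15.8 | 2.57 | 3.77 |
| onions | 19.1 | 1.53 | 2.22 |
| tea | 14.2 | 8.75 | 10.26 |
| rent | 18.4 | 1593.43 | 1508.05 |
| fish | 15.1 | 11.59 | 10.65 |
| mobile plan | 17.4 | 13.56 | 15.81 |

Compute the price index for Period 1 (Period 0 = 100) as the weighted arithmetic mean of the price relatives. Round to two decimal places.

119.12

sugar: 15.8 × (3.77/2.57) = 15.8 × 1.466926 = 23.1774
onions: 19.1 × (2.22/1.53) = 19.1 × 1.450980 = 27.7137
tea: 14.2 × (10.26/8.75) = 14.2 × 1.172571 = 16.6505
rent: 18.4 × (1508.05/1593.43) = 18.4 × 0.946417 = 17.4141
fish: 15.1 × (10.65/11.59) = 15.1 × 0.918896 = 13.8753
mobile plan: 17.4 × (15.81/13.56) = 17.4 × 1.165929 = 20.2872
Index = Σ wᵢ·(p₁ᵢ/p₀ᵢ) = 23.1774 + 27.7137 + 16.6505 + 17.4141 + 13.8753 + 20.2872 = 119.1182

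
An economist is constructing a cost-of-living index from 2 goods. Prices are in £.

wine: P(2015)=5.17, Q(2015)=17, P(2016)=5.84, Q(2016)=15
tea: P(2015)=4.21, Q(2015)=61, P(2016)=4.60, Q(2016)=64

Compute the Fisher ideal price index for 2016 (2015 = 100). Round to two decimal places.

110.15

Laspeyres component (base-period weights):
ΣP(2016)Q(2015) = 5.84×17 + 4.60×61 = 99.28 + 280.6 = 379.88
ΣP(2015)Q(2015) = 5.17×17 + 4.21×61 = 87.89 + 256.81 = 344.7
L = 379.88 / 344.7 × 100 = 110.2060
Paasche component (current-period weights):
ΣP(2016)Q(2016) = 5.84×15 + 4.60×64 = 87.6 + 294.4 = 382
ΣP(2015)Q(2016) = 5.17×15 + 4.21×64 = 77.55 + 269.44 = 346.99
P = 382 / 346.99 × 100 = 110.0896
Fisher = √(L × P) = √(110.2060 × 110.0896) = 110.1478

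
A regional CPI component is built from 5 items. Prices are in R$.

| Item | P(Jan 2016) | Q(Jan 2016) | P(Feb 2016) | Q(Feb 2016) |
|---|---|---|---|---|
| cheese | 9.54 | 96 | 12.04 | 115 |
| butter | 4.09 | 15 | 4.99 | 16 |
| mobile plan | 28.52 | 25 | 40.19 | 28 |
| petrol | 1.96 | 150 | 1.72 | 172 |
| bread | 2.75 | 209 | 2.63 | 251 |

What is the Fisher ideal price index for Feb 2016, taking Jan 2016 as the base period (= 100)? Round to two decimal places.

118.78

Laspeyres component (base-period weights):
ΣP(Feb 2016)Q(Jan 2016) = 12.04×96 + 4.99×15 + 40.19×25 + 1.72×150 + 2.63×209 = 1155.84 + 74.85 + 1004.75 + 258 + 549.67 = 3043.11
ΣP(Jan 2016)Q(Jan 2016) = 9.54×96 + 4.09×15 + 28.52×25 + 1.96×150 + 2.75×209 = 915.84 + 61.35 + 713 + 294 + 574.75 = 2558.94
L = 3043.11 / 2558.94 × 100 = 118.9207
Paasche component (current-period weights):
ΣP(Feb 2016)Q(Feb 2016) = 12.04×115 + 4.99×16 + 40.19×28 + 1.72×172 + 2.63×251 = 1384.6 + 79.84 + 1125.32 + 295.84 + 660.13 = 3545.73
ΣP(Jan 2016)Q(Feb 2016) = 9.54×115 + 4.09×16 + 28.52×28 + 1.96×172 + 2.75×251 = 1097.1 + 65.44 + 798.56 + 337.12 + 690.25 = 2988.47
P = 3545.73 / 2988.47 × 100 = 118.6470
Fisher = √(L × P) = √(118.9207 × 118.6470) = 118.7838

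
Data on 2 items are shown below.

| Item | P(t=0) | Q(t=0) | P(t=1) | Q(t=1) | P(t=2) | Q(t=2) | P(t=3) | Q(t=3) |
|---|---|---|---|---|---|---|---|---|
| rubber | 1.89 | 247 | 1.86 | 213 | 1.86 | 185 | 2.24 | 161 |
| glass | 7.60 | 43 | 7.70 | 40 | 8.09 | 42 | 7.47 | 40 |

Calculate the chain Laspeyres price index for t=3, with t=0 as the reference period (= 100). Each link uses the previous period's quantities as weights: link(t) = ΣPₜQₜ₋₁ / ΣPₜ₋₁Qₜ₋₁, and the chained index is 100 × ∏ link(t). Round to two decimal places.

108.40

Link t=0→t=1:
ΣP(t=1)Q(t=0) = 1.86×247 + 7.70×43 = 459.42 + 331.1 = 790.52
ΣP(t=0)Q(t=0) = 1.89×247 + 7.60×43 = 466.83 + 326.8 = 793.63
link = 790.52/793.63 = 0.996081
Link t=1→t=2:
ΣP(t=2)Q(t=1) = 1.86×213 + 8.09×40 = 396.18 + 323.6 = 719.78
ΣP(t=1)Q(t=1) = 1.86×213 + 7.70×40 = 396.18 + 308 = 704.18
link = 719.78/704.18 = 1.022153
Link t=2→t=3:
ΣP(t=3)Q(t=2) = 2.24×185 + 7.47×42 = 414.4 + 313.74 = 728.14
ΣP(t=2)Q(t=2) = 1.86×185 + 8.09×42 = 344.1 + 339.78 = 683.88
link = 728.14/683.88 = 1.064719
Chained index = 100 × 0.996081 × 1.022153 × 1.064719 = 108.4041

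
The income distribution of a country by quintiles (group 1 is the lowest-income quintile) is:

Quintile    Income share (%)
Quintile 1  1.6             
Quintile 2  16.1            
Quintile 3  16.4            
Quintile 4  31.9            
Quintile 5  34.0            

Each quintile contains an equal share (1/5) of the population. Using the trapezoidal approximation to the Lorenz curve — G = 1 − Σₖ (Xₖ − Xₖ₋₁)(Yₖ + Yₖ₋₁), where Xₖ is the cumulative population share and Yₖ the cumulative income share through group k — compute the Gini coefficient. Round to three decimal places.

Cumulative income shares Yₖ: 0.0160, 0.1770, 0.3410, 0.6600, 1.0000
Σ (Xₖ−Xₖ₋₁)(Yₖ+Yₖ₋₁) = (1/5)(0.0160+0.0000) + (1/5)(0.1770+0.0160) + (1/5)(0.3410+0.1770) + (1/5)(0.6600+0.3410) + (1/5)(1.0000+0.6600)
  = 0.0032 + 0.0386 + 0.1036 + 0.2002 + 0.3320 = 0.6776
G = 1 − 0.6776 = 0.3224

0.322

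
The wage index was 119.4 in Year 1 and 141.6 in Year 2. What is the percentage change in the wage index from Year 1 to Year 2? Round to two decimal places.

Change = (141.6 − 119.4) / 119.4 × 100
       = 22.2 / 119.4 × 100 = 18.5930%

18.59%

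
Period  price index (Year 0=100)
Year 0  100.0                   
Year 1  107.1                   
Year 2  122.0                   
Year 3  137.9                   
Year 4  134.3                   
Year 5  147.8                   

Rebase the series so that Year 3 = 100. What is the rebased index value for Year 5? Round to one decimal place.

107.2

Rebased(Year 5) = 147.8 / 137.9 × 100 = 107.1791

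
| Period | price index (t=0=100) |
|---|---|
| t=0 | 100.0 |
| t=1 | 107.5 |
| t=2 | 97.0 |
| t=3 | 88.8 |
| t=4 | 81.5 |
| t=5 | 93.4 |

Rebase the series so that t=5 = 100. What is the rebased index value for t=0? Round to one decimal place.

107.1

Rebased(t=0) = 100.0 / 93.4 × 100 = 107.0664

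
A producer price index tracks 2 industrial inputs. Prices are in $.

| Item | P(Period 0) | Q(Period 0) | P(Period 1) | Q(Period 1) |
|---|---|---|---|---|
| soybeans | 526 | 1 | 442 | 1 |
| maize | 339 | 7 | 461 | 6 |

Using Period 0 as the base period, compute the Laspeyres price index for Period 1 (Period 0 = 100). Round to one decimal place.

126.6

Laspeyres price index uses base-period quantities as weights.
ΣP(Period 1)·Q(Period 0) = 442×1 + 461×7 = 442 + 3227 = 3669
ΣP(Period 0)·Q(Period 0) = 526×1 + 339×7 = 526 + 2373 = 2899
Index = 3669 / 2899 × 100 = 126.5609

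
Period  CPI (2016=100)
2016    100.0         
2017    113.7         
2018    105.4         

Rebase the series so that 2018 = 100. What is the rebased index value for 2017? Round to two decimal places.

107.87

Rebased(2017) = 113.7 / 105.4 × 100 = 107.8748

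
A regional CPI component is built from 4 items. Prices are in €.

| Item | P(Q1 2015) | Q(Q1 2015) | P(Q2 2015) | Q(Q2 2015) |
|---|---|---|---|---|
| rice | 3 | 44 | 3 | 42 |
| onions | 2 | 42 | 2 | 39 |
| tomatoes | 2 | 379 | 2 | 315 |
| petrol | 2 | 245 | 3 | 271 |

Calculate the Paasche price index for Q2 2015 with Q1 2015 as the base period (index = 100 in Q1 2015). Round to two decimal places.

Paasche price index uses current-period quantities as weights.
ΣP(Q2 2015)·Q(Q2 2015) = 3×42 + 2×39 + 2×315 + 3×271 = 126 + 78 + 630 + 813 = 1647
ΣP(Q1 2015)·Q(Q2 2015) = 3×42 + 2×39 + 2×315 + 2×271 = 126 + 78 + 630 + 542 = 1376
Index = 1647 / 1376 × 100 = 119.6948

119.69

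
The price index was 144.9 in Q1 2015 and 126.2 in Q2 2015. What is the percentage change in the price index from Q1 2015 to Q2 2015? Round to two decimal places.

Change = (126.2 − 144.9) / 144.9 × 100
       = -18.7 / 144.9 × 100 = -12.9055%

-12.91%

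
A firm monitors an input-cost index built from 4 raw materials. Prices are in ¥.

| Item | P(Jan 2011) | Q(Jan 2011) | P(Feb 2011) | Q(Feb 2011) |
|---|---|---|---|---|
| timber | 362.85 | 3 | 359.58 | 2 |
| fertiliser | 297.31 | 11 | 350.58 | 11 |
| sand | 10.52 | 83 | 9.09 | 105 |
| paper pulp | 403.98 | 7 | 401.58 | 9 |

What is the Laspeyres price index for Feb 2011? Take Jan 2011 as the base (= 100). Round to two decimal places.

Laspeyres price index uses base-period quantities as weights.
ΣP(Feb 2011)·Q(Jan 2011) = 359.58×3 + 350.58×11 + 9.09×83 + 401.58×7 = 1078.74 + 3856.38 + 754.47 + 2811.06 = 8500.65
ΣP(Jan 2011)·Q(Jan 2011) = 362.85×3 + 297.31×11 + 10.52×83 + 403.98×7 = 1088.55 + 3270.41 + 873.16 + 2827.86 = 8059.98
Index = 8500.65 / 8059.98 × 100 = 105.4674

105.47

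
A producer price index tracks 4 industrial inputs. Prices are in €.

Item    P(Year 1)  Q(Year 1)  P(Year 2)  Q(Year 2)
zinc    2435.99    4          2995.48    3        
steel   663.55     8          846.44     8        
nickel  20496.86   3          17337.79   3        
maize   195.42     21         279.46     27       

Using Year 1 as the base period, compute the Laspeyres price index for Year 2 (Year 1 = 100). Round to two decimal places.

95.03

Laspeyres price index uses base-period quantities as weights.
ΣP(Year 2)·Q(Year 1) = 2995.48×4 + 846.44×8 + 17337.79×3 + 279.46×21 = 11981.92 + 6771.52 + 52013.37 + 5868.66 = 76635.47
ΣP(Year 1)·Q(Year 1) = 2435.99×4 + 663.55×8 + 20496.86×3 + 195.42×21 = 9743.96 + 5308.4 + 61490.58 + 4103.82 = 80646.76
Index = 76635.47 / 80646.76 × 100 = 95.0261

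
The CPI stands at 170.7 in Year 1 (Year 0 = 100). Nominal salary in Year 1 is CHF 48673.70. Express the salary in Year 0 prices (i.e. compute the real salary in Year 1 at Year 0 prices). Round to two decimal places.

28514.18

Real = Nominal ÷ (Index/100) = 48673.70 ÷ (170.7/100)
     = 48673.70 ÷ 1.707 = 28514.1769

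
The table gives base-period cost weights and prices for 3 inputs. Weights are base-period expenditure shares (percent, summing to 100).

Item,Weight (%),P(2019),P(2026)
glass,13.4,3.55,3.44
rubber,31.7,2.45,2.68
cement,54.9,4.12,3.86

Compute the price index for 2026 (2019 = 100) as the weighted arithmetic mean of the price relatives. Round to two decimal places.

99.10

glass: 13.4 × (3.44/3.55) = 13.4 × 0.969014 = 12.9848
rubber: 31.7 × (2.68/2.45) = 31.7 × 1.093878 = 34.6759
cement: 54.9 × (3.86/4.12) = 54.9 × 0.936893 = 51.4354
Index = Σ wᵢ·(p₁ᵢ/p₀ᵢ) = 12.9848 + 34.6759 + 51.4354 = 99.0961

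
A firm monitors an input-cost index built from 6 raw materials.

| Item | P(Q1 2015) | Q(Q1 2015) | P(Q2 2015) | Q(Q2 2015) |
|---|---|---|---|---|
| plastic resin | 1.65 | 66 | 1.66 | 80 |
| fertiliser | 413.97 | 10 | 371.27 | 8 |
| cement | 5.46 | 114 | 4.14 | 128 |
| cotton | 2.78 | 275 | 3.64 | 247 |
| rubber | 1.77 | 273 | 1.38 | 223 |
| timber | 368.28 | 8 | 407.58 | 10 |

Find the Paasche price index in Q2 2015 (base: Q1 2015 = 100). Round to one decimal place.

100.1

Paasche price index uses current-period quantities as weights.
ΣP(Q2 2015)·Q(Q2 2015) = 1.66×80 + 371.27×8 + 4.14×128 + 3.64×247 + 1.38×223 + 407.58×10 = 132.8 + 2970.16 + 529.92 + 899.08 + 307.74 + 4075.8 = 8915.5
ΣP(Q1 2015)·Q(Q2 2015) = 1.65×80 + 413.97×8 + 5.46×128 + 2.78×247 + 1.77×223 + 368.28×10 = 132 + 3311.76 + 698.88 + 686.66 + 394.71 + 3682.8 = 8906.81
Index = 8915.5 / 8906.81 × 100 = 100.0976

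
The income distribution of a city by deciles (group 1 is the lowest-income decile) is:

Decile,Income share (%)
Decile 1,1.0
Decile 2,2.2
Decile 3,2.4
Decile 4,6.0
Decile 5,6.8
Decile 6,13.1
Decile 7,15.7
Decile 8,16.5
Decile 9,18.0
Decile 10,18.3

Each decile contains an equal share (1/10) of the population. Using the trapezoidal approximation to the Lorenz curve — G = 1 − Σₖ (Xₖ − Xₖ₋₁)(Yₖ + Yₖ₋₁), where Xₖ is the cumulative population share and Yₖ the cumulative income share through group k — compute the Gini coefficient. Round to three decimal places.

Cumulative income shares Yₖ: 0.0100, 0.0320, 0.0560, 0.1160, 0.1840, 0.3150, 0.4720, 0.6370, 0.8170, 1.0000
Σ (Xₖ−Xₖ₋₁)(Yₖ+Yₖ₋₁) = (1/10)(0.0100+0.0000) + (1/10)(0.0320+0.0100) + (1/10)(0.0560+0.0320) + (1/10)(0.1160+0.0560) + (1/10)(0.1840+0.1160) + (1/10)(0.3150+0.1840) + (1/10)(0.4720+0.3150) + (1/10)(0.6370+0.4720) + (1/10)(0.8170+0.6370) + (1/10)(1.0000+0.8170)
  = 0.0010 + 0.0042 + 0.0088 + 0.0172 + 0.0300 + 0.0499 + 0.0787 + 0.1109 + 0.1454 + 0.1817 = 0.6278
G = 1 − 0.6278 = 0.3722

0.372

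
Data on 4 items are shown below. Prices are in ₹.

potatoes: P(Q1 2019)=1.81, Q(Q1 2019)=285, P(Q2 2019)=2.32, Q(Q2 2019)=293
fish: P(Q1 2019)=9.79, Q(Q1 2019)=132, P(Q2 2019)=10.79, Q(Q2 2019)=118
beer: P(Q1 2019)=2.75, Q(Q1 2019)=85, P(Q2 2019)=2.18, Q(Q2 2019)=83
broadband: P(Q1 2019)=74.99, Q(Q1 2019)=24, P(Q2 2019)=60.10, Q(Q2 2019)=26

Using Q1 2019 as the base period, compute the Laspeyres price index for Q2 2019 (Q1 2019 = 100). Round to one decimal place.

Laspeyres price index uses base-period quantities as weights.
ΣP(Q2 2019)·Q(Q1 2019) = 2.32×285 + 10.79×132 + 2.18×85 + 60.10×24 = 661.2 + 1424.28 + 185.3 + 1442.4 = 3713.18
ΣP(Q1 2019)·Q(Q1 2019) = 1.81×285 + 9.79×132 + 2.75×85 + 74.99×24 = 515.85 + 1292.28 + 233.75 + 1799.76 = 3841.64
Index = 3713.18 / 3841.64 × 100 = 96.6561

96.7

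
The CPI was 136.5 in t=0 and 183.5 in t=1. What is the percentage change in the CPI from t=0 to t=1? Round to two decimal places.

Change = (183.5 − 136.5) / 136.5 × 100
       = 47.0 / 136.5 × 100 = 34.4322%

34.43%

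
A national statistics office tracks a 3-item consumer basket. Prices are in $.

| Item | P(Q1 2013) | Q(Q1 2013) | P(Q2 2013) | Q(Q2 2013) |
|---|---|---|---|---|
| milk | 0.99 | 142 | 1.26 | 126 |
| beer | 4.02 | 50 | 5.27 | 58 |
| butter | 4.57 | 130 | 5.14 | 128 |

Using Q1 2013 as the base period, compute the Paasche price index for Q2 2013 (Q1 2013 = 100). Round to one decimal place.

Paasche price index uses current-period quantities as weights.
ΣP(Q2 2013)·Q(Q2 2013) = 1.26×126 + 5.27×58 + 5.14×128 = 158.76 + 305.66 + 657.92 = 1122.34
ΣP(Q1 2013)·Q(Q2 2013) = 0.99×126 + 4.02×58 + 4.57×128 = 124.74 + 233.16 + 584.96 = 942.86
Index = 1122.34 / 942.86 × 100 = 119.0357

119.0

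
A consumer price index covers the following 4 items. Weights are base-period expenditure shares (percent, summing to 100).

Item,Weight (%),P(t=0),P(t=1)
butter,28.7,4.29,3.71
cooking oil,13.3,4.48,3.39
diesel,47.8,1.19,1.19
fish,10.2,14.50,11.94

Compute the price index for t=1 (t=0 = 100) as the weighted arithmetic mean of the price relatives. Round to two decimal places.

butter: 28.7 × (3.71/4.29) = 28.7 × 0.864802 = 24.8198
cooking oil: 13.3 × (3.39/4.48) = 13.3 × 0.756696 = 10.0641
diesel: 47.8 × (1.19/1.19) = 47.8 × 1.000000 = 47.8000
fish: 10.2 × (11.94/14.50) = 10.2 × 0.823448 = 8.3992
Index = Σ wᵢ·(p₁ᵢ/p₀ᵢ) = 24.8198 + 10.0641 + 47.8000 + 8.3992 = 91.0830

91.08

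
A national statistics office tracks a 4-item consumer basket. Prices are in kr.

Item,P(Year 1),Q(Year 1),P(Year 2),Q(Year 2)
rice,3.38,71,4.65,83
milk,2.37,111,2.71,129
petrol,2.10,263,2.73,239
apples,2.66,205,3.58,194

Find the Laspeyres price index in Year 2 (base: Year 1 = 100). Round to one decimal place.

Laspeyres price index uses base-period quantities as weights.
ΣP(Year 2)·Q(Year 1) = 4.65×71 + 2.71×111 + 2.73×263 + 3.58×205 = 330.15 + 300.81 + 717.99 + 733.9 = 2082.85
ΣP(Year 1)·Q(Year 1) = 3.38×71 + 2.37×111 + 2.10×263 + 2.66×205 = 239.98 + 263.07 + 552.3 + 545.3 = 1600.65
Index = 2082.85 / 1600.65 × 100 = 130.1253

130.1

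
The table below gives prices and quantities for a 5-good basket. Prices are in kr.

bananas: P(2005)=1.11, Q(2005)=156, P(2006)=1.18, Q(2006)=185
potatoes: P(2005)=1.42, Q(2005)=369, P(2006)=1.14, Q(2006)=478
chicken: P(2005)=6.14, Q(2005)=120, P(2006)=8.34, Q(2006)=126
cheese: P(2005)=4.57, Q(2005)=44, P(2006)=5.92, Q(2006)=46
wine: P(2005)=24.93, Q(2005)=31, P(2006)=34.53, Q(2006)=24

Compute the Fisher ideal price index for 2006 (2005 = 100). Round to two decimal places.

Laspeyres component (base-period weights):
ΣP(2006)Q(2005) = 1.18×156 + 1.14×369 + 8.34×120 + 5.92×44 + 34.53×31 = 184.08 + 420.66 + 1000.8 + 260.48 + 1070.43 = 2936.45
ΣP(2005)Q(2005) = 1.11×156 + 1.42×369 + 6.14×120 + 4.57×44 + 24.93×31 = 173.16 + 523.98 + 736.8 + 201.08 + 772.83 = 2407.85
L = 2936.45 / 2407.85 × 100 = 121.9532
Paasche component (current-period weights):
ΣP(2006)Q(2006) = 1.18×185 + 1.14×478 + 8.34×126 + 5.92×46 + 34.53×24 = 218.3 + 544.92 + 1050.84 + 272.32 + 828.72 = 2915.1
ΣP(2005)Q(2006) = 1.11×185 + 1.42×478 + 6.14×126 + 4.57×46 + 24.93×24 = 205.35 + 678.76 + 773.64 + 210.22 + 598.32 = 2466.29
P = 2915.1 / 2466.29 × 100 = 118.1978
Fisher = √(L × P) = √(121.9532 × 118.1978) = 120.0608

120.06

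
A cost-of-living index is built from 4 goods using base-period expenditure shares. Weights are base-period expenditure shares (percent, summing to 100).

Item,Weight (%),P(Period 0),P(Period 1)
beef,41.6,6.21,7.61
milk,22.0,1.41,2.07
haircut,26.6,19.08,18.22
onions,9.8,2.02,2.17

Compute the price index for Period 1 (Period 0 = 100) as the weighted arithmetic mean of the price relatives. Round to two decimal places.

beef: 41.6 × (7.61/6.21) = 41.6 × 1.225443 = 50.9784
milk: 22.0 × (2.07/1.41) = 22.0 × 1.468085 = 32.2979
haircut: 26.6 × (18.22/19.08) = 26.6 × 0.954927 = 25.4010
onions: 9.8 × (2.17/2.02) = 9.8 × 1.074257 = 10.5277
Index = Σ wᵢ·(p₁ᵢ/p₀ᵢ) = 50.9784 + 32.2979 + 25.4010 + 10.5277 = 119.2051

119.21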